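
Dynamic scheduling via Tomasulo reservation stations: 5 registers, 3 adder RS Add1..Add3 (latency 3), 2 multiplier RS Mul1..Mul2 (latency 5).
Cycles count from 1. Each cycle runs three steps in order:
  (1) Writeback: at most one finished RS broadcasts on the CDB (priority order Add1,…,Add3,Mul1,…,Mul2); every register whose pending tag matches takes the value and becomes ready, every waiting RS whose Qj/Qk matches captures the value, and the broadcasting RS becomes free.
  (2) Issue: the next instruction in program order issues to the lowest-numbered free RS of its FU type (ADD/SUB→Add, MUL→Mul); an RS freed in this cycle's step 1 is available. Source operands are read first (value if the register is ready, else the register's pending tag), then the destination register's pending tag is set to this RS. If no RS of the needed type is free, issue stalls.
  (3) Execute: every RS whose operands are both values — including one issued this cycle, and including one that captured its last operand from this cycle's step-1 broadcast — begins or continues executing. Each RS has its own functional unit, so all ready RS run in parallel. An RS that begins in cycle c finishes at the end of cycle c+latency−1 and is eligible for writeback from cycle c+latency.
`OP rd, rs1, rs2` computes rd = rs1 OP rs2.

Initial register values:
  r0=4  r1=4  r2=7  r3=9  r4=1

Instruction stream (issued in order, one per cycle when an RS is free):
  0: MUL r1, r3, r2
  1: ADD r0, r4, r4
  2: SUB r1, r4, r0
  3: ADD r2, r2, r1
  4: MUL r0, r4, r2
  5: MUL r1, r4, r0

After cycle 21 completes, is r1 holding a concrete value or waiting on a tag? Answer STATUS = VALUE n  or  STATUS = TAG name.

STATUS = VALUE 6

  c1: issue MUL r1<-Mul1  regs: r0:4,r1:Mul1,r2:7,r3:9,r4:1
  c2: issue ADD r0<-Add1  regs: r0:Add1,r1:Mul1,r2:7,r3:9,r4:1
  c3: issue SUB r1<-Add2  regs: r0:Add1,r1:Add2,r2:7,r3:9,r4:1
  c4: issue ADD r2<-Add3  regs: r0:Add1,r1:Add2,r2:Add3,r3:9,r4:1
  c5: CDB Add1=2; issue MUL r0<-Mul2  regs: r0:Mul2,r1:Add2,r2:Add3,r3:9,r4:1
  c6: CDB Mul1=63; issue MUL r1<-Mul1  regs: r0:Mul2,r1:Mul1,r2:Add3,r3:9,r4:1
  c7: -  regs: r0:Mul2,r1:Mul1,r2:Add3,r3:9,r4:1
  c8: CDB Add2=-1  regs: r0:Mul2,r1:Mul1,r2:Add3,r3:9,r4:1
  c9: -  regs: r0:Mul2,r1:Mul1,r2:Add3,r3:9,r4:1
  c10: -  regs: r0:Mul2,r1:Mul1,r2:Add3,r3:9,r4:1
  c11: CDB Add3=6  regs: r0:Mul2,r1:Mul1,r2:6,r3:9,r4:1
  c12: -  regs: r0:Mul2,r1:Mul1,r2:6,r3:9,r4:1
  c13: -  regs: r0:Mul2,r1:Mul1,r2:6,r3:9,r4:1
  c14: -  regs: r0:Mul2,r1:Mul1,r2:6,r3:9,r4:1
  c15: -  regs: r0:Mul2,r1:Mul1,r2:6,r3:9,r4:1
  c16: CDB Mul2=6  regs: r0:6,r1:Mul1,r2:6,r3:9,r4:1
  c17: -  regs: r0:6,r1:Mul1,r2:6,r3:9,r4:1
  c18: -  regs: r0:6,r1:Mul1,r2:6,r3:9,r4:1
  c19: -  regs: r0:6,r1:Mul1,r2:6,r3:9,r4:1
  c20: -  regs: r0:6,r1:Mul1,r2:6,r3:9,r4:1
  c21: CDB Mul1=6  regs: r0:6,r1:6,r2:6,r3:9,r4:1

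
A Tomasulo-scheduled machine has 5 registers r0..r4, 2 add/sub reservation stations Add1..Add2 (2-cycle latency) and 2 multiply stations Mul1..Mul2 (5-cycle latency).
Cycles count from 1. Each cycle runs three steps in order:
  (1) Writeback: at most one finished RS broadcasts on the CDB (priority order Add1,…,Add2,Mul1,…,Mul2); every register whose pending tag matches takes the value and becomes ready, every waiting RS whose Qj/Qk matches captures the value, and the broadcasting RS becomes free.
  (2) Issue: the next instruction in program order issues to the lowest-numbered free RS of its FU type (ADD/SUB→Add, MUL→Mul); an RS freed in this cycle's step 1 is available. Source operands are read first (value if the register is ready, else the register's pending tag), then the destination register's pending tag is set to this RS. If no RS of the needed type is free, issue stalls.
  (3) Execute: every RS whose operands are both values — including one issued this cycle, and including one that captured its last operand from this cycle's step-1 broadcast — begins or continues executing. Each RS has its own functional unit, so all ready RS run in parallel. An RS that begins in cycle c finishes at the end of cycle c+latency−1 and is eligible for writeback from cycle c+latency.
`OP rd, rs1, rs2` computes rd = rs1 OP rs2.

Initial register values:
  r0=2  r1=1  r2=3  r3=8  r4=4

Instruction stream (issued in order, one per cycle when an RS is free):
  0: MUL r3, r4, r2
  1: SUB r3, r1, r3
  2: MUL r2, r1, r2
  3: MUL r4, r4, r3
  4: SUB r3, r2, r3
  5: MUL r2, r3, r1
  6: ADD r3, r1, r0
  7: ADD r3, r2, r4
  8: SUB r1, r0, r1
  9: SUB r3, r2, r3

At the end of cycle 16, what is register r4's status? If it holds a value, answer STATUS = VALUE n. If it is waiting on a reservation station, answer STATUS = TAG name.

c1: issue MUL r3<-Mul1 | r0:2,r1:1,r2:3,r3:Mul1,r4:4
c2: issue SUB r3<-Add1 | r0:2,r1:1,r2:3,r3:Add1,r4:4
c3: issue MUL r2<-Mul2 | r0:2,r1:1,r2:Mul2,r3:Add1,r4:4
c4: stall | r0:2,r1:1,r2:Mul2,r3:Add1,r4:4
c5: stall | r0:2,r1:1,r2:Mul2,r3:Add1,r4:4
c6: CDB Mul1=12; issue MUL r4<-Mul1 | r0:2,r1:1,r2:Mul2,r3:Add1,r4:Mul1
c7: issue SUB r3<-Add2 | r0:2,r1:1,r2:Mul2,r3:Add2,r4:Mul1
c8: CDB Add1=-11; stall | r0:2,r1:1,r2:Mul2,r3:Add2,r4:Mul1
c9: CDB Mul2=3; issue MUL r2<-Mul2 | r0:2,r1:1,r2:Mul2,r3:Add2,r4:Mul1
c10: issue ADD r3<-Add1 | r0:2,r1:1,r2:Mul2,r3:Add1,r4:Mul1
c11: CDB Add2=14; issue ADD r3<-Add2 | r0:2,r1:1,r2:Mul2,r3:Add2,r4:Mul1
c12: CDB Add1=3; issue SUB r1<-Add1 | r0:2,r1:Add1,r2:Mul2,r3:Add2,r4:Mul1
c13: CDB Mul1=-44; stall | r0:2,r1:Add1,r2:Mul2,r3:Add2,r4:-44
c14: CDB Add1=1; issue SUB r3<-Add1 | r0:2,r1:1,r2:Mul2,r3:Add1,r4:-44
c15: - | r0:2,r1:1,r2:Mul2,r3:Add1,r4:-44
c16: CDB Mul2=14 | r0:2,r1:1,r2:14,r3:Add1,r4:-44

STATUS = VALUE -44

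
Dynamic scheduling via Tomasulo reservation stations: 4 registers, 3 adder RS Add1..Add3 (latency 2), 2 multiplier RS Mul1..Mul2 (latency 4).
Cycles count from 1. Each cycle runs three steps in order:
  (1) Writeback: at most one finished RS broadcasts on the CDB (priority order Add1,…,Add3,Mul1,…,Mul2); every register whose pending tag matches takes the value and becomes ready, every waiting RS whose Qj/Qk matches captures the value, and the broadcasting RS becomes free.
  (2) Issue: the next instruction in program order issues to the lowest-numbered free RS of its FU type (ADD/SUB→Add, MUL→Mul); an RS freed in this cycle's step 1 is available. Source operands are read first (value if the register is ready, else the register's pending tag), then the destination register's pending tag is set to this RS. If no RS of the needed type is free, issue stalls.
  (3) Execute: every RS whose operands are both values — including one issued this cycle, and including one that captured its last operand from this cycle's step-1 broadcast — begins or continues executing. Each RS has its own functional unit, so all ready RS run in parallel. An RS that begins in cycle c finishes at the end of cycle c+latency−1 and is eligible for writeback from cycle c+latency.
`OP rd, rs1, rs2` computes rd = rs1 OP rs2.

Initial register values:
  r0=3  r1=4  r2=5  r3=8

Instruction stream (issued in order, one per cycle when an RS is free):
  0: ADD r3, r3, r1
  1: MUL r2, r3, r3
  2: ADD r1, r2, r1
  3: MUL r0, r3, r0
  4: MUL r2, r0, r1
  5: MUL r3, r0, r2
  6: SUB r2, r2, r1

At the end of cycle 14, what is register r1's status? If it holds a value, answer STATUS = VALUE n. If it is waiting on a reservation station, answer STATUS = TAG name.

c1: issue ADD r3<-Add1 | r0:3,r1:4,r2:5,r3:Add1
c2: issue MUL r2<-Mul1 | r0:3,r1:4,r2:Mul1,r3:Add1
c3: CDB Add1=12; issue ADD r1<-Add1 | r0:3,r1:Add1,r2:Mul1,r3:12
c4: issue MUL r0<-Mul2 | r0:Mul2,r1:Add1,r2:Mul1,r3:12
c5: stall | r0:Mul2,r1:Add1,r2:Mul1,r3:12
c6: stall | r0:Mul2,r1:Add1,r2:Mul1,r3:12
c7: CDB Mul1=144; issue MUL r2<-Mul1 | r0:Mul2,r1:Add1,r2:Mul1,r3:12
c8: CDB Mul2=36; issue MUL r3<-Mul2 | r0:36,r1:Add1,r2:Mul1,r3:Mul2
c9: CDB Add1=148; issue SUB r2<-Add1 | r0:36,r1:148,r2:Add1,r3:Mul2
c10: - | r0:36,r1:148,r2:Add1,r3:Mul2
c11: - | r0:36,r1:148,r2:Add1,r3:Mul2
c12: - | r0:36,r1:148,r2:Add1,r3:Mul2
c13: CDB Mul1=5328 | r0:36,r1:148,r2:Add1,r3:Mul2
c14: - | r0:36,r1:148,r2:Add1,r3:Mul2

STATUS = VALUE 148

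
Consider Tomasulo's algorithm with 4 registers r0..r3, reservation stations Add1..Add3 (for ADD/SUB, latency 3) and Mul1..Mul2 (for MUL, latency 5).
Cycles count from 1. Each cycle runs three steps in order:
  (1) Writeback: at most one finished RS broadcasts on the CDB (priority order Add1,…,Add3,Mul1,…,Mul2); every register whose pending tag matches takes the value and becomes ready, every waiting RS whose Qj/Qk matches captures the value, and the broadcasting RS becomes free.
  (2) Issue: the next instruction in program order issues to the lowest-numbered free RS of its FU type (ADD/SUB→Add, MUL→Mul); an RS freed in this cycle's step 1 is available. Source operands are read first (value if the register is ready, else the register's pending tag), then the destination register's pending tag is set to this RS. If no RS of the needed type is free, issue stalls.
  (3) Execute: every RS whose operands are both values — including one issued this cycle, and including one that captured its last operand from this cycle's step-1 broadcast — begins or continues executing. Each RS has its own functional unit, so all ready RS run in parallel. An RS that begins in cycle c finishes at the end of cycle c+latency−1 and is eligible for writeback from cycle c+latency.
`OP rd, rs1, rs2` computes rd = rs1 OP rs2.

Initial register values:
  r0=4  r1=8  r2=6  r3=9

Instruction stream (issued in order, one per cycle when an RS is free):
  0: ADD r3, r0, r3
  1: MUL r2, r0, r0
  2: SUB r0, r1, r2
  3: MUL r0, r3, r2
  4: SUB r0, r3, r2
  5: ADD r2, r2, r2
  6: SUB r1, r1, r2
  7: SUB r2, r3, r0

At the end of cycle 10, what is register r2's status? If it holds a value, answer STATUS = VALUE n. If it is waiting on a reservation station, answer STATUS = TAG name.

c1: issue ADD r3<-Add1 | r0:4,r1:8,r2:6,r3:Add1
c2: issue MUL r2<-Mul1 | r0:4,r1:8,r2:Mul1,r3:Add1
c3: issue SUB r0<-Add2 | r0:Add2,r1:8,r2:Mul1,r3:Add1
c4: CDB Add1=13; issue MUL r0<-Mul2 | r0:Mul2,r1:8,r2:Mul1,r3:13
c5: issue SUB r0<-Add1 | r0:Add1,r1:8,r2:Mul1,r3:13
c6: issue ADD r2<-Add3 | r0:Add1,r1:8,r2:Add3,r3:13
c7: CDB Mul1=16; stall | r0:Add1,r1:8,r2:Add3,r3:13
c8: stall | r0:Add1,r1:8,r2:Add3,r3:13
c9: stall | r0:Add1,r1:8,r2:Add3,r3:13
c10: CDB Add1=-3; issue SUB r1<-Add1 | r0:-3,r1:Add1,r2:Add3,r3:13

STATUS = TAG Add3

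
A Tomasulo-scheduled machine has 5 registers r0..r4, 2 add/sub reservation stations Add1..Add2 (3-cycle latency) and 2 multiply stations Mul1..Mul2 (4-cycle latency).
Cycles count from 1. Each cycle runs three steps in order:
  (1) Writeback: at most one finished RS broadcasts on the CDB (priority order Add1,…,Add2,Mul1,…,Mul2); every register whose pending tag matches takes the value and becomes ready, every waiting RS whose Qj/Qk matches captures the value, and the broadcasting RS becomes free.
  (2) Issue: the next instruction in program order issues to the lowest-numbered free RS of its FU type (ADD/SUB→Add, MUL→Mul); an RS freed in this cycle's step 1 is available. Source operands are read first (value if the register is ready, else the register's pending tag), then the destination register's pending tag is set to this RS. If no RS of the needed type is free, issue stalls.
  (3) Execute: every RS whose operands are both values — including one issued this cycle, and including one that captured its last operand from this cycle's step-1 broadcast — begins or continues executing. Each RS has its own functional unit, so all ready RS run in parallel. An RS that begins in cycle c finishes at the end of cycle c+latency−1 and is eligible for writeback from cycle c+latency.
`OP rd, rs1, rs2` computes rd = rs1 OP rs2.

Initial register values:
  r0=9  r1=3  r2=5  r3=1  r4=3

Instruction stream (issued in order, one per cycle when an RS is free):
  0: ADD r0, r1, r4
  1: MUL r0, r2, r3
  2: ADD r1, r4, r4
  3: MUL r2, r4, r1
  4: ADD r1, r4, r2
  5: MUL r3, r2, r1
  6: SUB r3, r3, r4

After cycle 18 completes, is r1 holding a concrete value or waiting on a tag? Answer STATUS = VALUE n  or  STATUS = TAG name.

STATUS = VALUE 21

cycle 1: issue ADD r0<-Add1 // r0:Add1,r1:3,r2:5,r3:1,r4:3
cycle 2: issue MUL r0<-Mul1 // r0:Mul1,r1:3,r2:5,r3:1,r4:3
cycle 3: issue ADD r1<-Add2 // r0:Mul1,r1:Add2,r2:5,r3:1,r4:3
cycle 4: CDB Add1=6; issue MUL r2<-Mul2 // r0:Mul1,r1:Add2,r2:Mul2,r3:1,r4:3
cycle 5: issue ADD r1<-Add1 // r0:Mul1,r1:Add1,r2:Mul2,r3:1,r4:3
cycle 6: CDB Add2=6; stall // r0:Mul1,r1:Add1,r2:Mul2,r3:1,r4:3
cycle 7: CDB Mul1=5; issue MUL r3<-Mul1 // r0:5,r1:Add1,r2:Mul2,r3:Mul1,r4:3
cycle 8: issue SUB r3<-Add2 // r0:5,r1:Add1,r2:Mul2,r3:Add2,r4:3
cycle 9: - // r0:5,r1:Add1,r2:Mul2,r3:Add2,r4:3
cycle 10: CDB Mul2=18 // r0:5,r1:Add1,r2:18,r3:Add2,r4:3
cycle 11: - // r0:5,r1:Add1,r2:18,r3:Add2,r4:3
cycle 12: - // r0:5,r1:Add1,r2:18,r3:Add2,r4:3
cycle 13: CDB Add1=21 // r0:5,r1:21,r2:18,r3:Add2,r4:3
cycle 14: - // r0:5,r1:21,r2:18,r3:Add2,r4:3
cycle 15: - // r0:5,r1:21,r2:18,r3:Add2,r4:3
cycle 16: - // r0:5,r1:21,r2:18,r3:Add2,r4:3
cycle 17: CDB Mul1=378 // r0:5,r1:21,r2:18,r3:Add2,r4:3
cycle 18: - // r0:5,r1:21,r2:18,r3:Add2,r4:3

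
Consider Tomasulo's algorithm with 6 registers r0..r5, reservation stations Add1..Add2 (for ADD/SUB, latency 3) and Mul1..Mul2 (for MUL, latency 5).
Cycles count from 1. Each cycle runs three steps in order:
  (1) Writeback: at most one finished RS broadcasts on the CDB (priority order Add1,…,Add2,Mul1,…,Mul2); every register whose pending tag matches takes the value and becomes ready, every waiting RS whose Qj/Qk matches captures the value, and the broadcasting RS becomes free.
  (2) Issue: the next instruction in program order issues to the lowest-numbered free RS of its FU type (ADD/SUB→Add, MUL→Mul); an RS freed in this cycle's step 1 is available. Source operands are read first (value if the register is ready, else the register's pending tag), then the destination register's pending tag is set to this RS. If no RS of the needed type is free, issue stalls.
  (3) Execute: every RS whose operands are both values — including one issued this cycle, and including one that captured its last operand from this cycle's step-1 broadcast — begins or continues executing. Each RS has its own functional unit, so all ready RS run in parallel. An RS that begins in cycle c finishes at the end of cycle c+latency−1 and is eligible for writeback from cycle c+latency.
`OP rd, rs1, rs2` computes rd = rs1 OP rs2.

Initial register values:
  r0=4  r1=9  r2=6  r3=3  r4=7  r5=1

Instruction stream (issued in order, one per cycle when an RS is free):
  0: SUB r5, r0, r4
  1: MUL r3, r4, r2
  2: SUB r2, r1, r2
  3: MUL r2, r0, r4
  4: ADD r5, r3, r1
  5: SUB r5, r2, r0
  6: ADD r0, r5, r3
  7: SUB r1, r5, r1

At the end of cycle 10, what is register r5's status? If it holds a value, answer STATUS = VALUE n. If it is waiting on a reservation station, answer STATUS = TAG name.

cycle 1: issue SUB r5<-Add1 // r0:4,r1:9,r2:6,r3:3,r4:7,r5:Add1
cycle 2: issue MUL r3<-Mul1 // r0:4,r1:9,r2:6,r3:Mul1,r4:7,r5:Add1
cycle 3: issue SUB r2<-Add2 // r0:4,r1:9,r2:Add2,r3:Mul1,r4:7,r5:Add1
cycle 4: CDB Add1=-3; issue MUL r2<-Mul2 // r0:4,r1:9,r2:Mul2,r3:Mul1,r4:7,r5:-3
cycle 5: issue ADD r5<-Add1 // r0:4,r1:9,r2:Mul2,r3:Mul1,r4:7,r5:Add1
cycle 6: CDB Add2=3; issue SUB r5<-Add2 // r0:4,r1:9,r2:Mul2,r3:Mul1,r4:7,r5:Add2
cycle 7: CDB Mul1=42; stall // r0:4,r1:9,r2:Mul2,r3:42,r4:7,r5:Add2
cycle 8: stall // r0:4,r1:9,r2:Mul2,r3:42,r4:7,r5:Add2
cycle 9: CDB Mul2=28; stall // r0:4,r1:9,r2:28,r3:42,r4:7,r5:Add2
cycle 10: CDB Add1=51; issue ADD r0<-Add1 // r0:Add1,r1:9,r2:28,r3:42,r4:7,r5:Add2

STATUS = TAG Add2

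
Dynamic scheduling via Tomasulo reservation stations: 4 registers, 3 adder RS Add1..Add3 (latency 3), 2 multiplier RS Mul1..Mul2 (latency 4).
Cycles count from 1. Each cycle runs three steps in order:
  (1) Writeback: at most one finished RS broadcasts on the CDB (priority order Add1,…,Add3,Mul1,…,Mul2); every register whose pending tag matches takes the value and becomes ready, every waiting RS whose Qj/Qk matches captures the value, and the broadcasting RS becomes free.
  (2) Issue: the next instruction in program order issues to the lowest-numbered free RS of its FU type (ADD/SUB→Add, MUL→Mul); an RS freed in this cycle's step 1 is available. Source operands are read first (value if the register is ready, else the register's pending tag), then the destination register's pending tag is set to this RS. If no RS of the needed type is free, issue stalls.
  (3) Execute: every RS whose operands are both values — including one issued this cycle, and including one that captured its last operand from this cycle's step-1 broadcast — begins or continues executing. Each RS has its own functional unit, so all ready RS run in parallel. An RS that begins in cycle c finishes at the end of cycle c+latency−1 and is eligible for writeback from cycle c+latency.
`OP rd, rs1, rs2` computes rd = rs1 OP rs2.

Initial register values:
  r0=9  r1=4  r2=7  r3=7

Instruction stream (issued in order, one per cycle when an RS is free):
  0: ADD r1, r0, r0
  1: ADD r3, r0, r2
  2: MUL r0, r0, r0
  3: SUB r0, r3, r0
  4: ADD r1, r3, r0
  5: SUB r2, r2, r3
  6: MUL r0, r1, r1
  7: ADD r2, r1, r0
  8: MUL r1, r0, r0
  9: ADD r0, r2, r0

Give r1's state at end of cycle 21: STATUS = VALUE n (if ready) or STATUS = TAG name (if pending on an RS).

STATUS = VALUE 5764801

  c1: issue ADD r1<-Add1  regs: r0:9,r1:Add1,r2:7,r3:7
  c2: issue ADD r3<-Add2  regs: r0:9,r1:Add1,r2:7,r3:Add2
  c3: issue MUL r0<-Mul1  regs: r0:Mul1,r1:Add1,r2:7,r3:Add2
  c4: CDB Add1=18; issue SUB r0<-Add1  regs: r0:Add1,r1:18,r2:7,r3:Add2
  c5: CDB Add2=16; issue ADD r1<-Add2  regs: r0:Add1,r1:Add2,r2:7,r3:16
  c6: issue SUB r2<-Add3  regs: r0:Add1,r1:Add2,r2:Add3,r3:16
  c7: CDB Mul1=81; issue MUL r0<-Mul1  regs: r0:Mul1,r1:Add2,r2:Add3,r3:16
  c8: stall  regs: r0:Mul1,r1:Add2,r2:Add3,r3:16
  c9: CDB Add3=-9; issue ADD r2<-Add3  regs: r0:Mul1,r1:Add2,r2:Add3,r3:16
  c10: CDB Add1=-65; issue MUL r1<-Mul2  regs: r0:Mul1,r1:Mul2,r2:Add3,r3:16
  c11: issue ADD r0<-Add1  regs: r0:Add1,r1:Mul2,r2:Add3,r3:16
  c12: -  regs: r0:Add1,r1:Mul2,r2:Add3,r3:16
  c13: CDB Add2=-49  regs: r0:Add1,r1:Mul2,r2:Add3,r3:16
  c14: -  regs: r0:Add1,r1:Mul2,r2:Add3,r3:16
  c15: -  regs: r0:Add1,r1:Mul2,r2:Add3,r3:16
  c16: -  regs: r0:Add1,r1:Mul2,r2:Add3,r3:16
  c17: CDB Mul1=2401  regs: r0:Add1,r1:Mul2,r2:Add3,r3:16
  c18: -  regs: r0:Add1,r1:Mul2,r2:Add3,r3:16
  c19: -  regs: r0:Add1,r1:Mul2,r2:Add3,r3:16
  c20: CDB Add3=2352  regs: r0:Add1,r1:Mul2,r2:2352,r3:16
  c21: CDB Mul2=5764801  regs: r0:Add1,r1:5764801,r2:2352,r3:16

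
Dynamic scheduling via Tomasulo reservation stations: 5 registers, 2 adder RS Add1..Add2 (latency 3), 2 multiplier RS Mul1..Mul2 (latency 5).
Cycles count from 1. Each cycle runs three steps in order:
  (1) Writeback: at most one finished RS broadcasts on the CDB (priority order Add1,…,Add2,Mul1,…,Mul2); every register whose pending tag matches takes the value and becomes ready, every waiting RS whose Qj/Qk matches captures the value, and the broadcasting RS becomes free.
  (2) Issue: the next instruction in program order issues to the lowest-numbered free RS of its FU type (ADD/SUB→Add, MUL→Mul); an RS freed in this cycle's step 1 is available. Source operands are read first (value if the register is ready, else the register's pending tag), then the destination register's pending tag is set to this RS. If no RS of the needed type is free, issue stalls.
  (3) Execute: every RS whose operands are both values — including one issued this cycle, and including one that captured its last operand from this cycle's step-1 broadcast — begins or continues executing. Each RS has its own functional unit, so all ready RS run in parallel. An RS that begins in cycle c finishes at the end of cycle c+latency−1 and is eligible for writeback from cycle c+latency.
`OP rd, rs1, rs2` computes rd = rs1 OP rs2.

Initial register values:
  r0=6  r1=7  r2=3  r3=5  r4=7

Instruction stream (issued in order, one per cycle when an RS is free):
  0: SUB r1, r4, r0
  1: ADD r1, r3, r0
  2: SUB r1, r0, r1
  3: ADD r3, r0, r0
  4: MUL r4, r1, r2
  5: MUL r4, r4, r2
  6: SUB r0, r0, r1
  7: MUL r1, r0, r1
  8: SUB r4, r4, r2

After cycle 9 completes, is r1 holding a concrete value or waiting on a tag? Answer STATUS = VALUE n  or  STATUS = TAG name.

  c1: issue SUB r1<-Add1  regs: r0:6,r1:Add1,r2:3,r3:5,r4:7
  c2: issue ADD r1<-Add2  regs: r0:6,r1:Add2,r2:3,r3:5,r4:7
  c3: stall  regs: r0:6,r1:Add2,r2:3,r3:5,r4:7
  c4: CDB Add1=1; issue SUB r1<-Add1  regs: r0:6,r1:Add1,r2:3,r3:5,r4:7
  c5: CDB Add2=11; issue ADD r3<-Add2  regs: r0:6,r1:Add1,r2:3,r3:Add2,r4:7
  c6: issue MUL r4<-Mul1  regs: r0:6,r1:Add1,r2:3,r3:Add2,r4:Mul1
  c7: issue MUL r4<-Mul2  regs: r0:6,r1:Add1,r2:3,r3:Add2,r4:Mul2
  c8: CDB Add1=-5; issue SUB r0<-Add1  regs: r0:Add1,r1:-5,r2:3,r3:Add2,r4:Mul2
  c9: CDB Add2=12; stall  regs: r0:Add1,r1:-5,r2:3,r3:12,r4:Mul2

STATUS = VALUE -5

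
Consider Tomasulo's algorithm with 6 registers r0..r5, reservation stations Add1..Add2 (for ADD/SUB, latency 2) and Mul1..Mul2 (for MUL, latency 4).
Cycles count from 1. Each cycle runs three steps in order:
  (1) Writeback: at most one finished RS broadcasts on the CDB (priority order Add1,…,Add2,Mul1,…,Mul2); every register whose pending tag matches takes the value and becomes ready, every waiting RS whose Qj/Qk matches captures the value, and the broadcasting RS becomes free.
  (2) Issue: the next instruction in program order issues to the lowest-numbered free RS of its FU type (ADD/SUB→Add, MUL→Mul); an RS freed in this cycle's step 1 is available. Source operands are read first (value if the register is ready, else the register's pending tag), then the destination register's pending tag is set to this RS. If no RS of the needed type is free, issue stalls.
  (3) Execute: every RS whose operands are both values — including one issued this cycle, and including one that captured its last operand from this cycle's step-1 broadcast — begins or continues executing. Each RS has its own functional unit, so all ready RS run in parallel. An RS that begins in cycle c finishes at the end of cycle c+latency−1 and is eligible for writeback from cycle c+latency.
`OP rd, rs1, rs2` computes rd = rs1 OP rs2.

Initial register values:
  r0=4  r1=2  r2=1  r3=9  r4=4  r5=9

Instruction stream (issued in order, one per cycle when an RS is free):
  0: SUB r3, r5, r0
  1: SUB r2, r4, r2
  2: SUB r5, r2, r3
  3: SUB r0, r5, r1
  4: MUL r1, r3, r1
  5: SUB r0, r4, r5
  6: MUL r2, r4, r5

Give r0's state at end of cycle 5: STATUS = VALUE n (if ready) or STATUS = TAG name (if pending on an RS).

STATUS = TAG Add2

  c1: issue SUB r3<-Add1  regs: r0:4,r1:2,r2:1,r3:Add1,r4:4,r5:9
  c2: issue SUB r2<-Add2  regs: r0:4,r1:2,r2:Add2,r3:Add1,r4:4,r5:9
  c3: CDB Add1=5; issue SUB r5<-Add1  regs: r0:4,r1:2,r2:Add2,r3:5,r4:4,r5:Add1
  c4: CDB Add2=3; issue SUB r0<-Add2  regs: r0:Add2,r1:2,r2:3,r3:5,r4:4,r5:Add1
  c5: issue MUL r1<-Mul1  regs: r0:Add2,r1:Mul1,r2:3,r3:5,r4:4,r5:Add1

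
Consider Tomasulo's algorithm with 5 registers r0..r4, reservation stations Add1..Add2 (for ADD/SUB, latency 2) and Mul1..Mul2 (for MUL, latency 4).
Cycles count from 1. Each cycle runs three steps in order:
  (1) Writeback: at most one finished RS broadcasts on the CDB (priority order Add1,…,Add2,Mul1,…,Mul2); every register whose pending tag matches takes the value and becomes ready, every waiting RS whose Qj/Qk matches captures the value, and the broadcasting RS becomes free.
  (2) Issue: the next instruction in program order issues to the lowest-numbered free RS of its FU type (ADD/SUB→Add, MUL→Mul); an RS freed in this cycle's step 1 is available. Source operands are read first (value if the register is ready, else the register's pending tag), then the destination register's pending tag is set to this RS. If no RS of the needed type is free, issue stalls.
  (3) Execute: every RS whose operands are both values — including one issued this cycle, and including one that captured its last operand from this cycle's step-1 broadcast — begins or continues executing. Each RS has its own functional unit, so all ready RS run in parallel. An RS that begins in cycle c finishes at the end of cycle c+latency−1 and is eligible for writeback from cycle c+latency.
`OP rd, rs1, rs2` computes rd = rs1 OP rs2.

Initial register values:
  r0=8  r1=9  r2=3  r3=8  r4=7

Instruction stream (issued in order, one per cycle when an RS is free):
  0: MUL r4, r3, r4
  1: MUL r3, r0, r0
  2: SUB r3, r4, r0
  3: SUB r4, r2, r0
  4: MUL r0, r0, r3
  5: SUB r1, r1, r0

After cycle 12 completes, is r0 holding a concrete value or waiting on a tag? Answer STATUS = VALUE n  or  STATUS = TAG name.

cycle 1: issue MUL r4<-Mul1 // r0:8,r1:9,r2:3,r3:8,r4:Mul1
cycle 2: issue MUL r3<-Mul2 // r0:8,r1:9,r2:3,r3:Mul2,r4:Mul1
cycle 3: issue SUB r3<-Add1 // r0:8,r1:9,r2:3,r3:Add1,r4:Mul1
cycle 4: issue SUB r4<-Add2 // r0:8,r1:9,r2:3,r3:Add1,r4:Add2
cycle 5: CDB Mul1=56; issue MUL r0<-Mul1 // r0:Mul1,r1:9,r2:3,r3:Add1,r4:Add2
cycle 6: CDB Add2=-5; issue SUB r1<-Add2 // r0:Mul1,r1:Add2,r2:3,r3:Add1,r4:-5
cycle 7: CDB Add1=48 // r0:Mul1,r1:Add2,r2:3,r3:48,r4:-5
cycle 8: CDB Mul2=64 // r0:Mul1,r1:Add2,r2:3,r3:48,r4:-5
cycle 9: - // r0:Mul1,r1:Add2,r2:3,r3:48,r4:-5
cycle 10: - // r0:Mul1,r1:Add2,r2:3,r3:48,r4:-5
cycle 11: CDB Mul1=384 // r0:384,r1:Add2,r2:3,r3:48,r4:-5
cycle 12: - // r0:384,r1:Add2,r2:3,r3:48,r4:-5

STATUS = VALUE 384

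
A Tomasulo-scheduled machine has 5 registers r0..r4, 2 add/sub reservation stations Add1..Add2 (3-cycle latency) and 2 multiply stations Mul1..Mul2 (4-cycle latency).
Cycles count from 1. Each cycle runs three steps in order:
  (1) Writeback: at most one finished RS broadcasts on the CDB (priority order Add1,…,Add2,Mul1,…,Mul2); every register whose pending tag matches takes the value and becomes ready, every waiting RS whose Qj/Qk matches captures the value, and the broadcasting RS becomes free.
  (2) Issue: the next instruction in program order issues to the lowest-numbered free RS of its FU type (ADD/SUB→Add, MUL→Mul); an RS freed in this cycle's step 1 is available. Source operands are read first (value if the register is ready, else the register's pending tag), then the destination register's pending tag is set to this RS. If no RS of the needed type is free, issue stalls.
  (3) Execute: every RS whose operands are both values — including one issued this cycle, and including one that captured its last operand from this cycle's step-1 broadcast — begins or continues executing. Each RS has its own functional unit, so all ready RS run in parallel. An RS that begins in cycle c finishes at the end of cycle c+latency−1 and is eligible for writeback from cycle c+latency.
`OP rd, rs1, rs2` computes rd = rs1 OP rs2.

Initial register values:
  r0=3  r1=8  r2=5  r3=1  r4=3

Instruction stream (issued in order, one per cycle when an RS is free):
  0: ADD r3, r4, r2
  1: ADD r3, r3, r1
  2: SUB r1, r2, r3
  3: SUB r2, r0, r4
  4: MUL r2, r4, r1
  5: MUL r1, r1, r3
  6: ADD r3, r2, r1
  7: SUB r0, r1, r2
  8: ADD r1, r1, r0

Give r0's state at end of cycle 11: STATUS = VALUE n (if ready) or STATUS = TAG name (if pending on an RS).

  c1: issue ADD r3<-Add1  regs: r0:3,r1:8,r2:5,r3:Add1,r4:3
  c2: issue ADD r3<-Add2  regs: r0:3,r1:8,r2:5,r3:Add2,r4:3
  c3: stall  regs: r0:3,r1:8,r2:5,r3:Add2,r4:3
  c4: CDB Add1=8; issue SUB r1<-Add1  regs: r0:3,r1:Add1,r2:5,r3:Add2,r4:3
  c5: stall  regs: r0:3,r1:Add1,r2:5,r3:Add2,r4:3
  c6: stall  regs: r0:3,r1:Add1,r2:5,r3:Add2,r4:3
  c7: CDB Add2=16; issue SUB r2<-Add2  regs: r0:3,r1:Add1,r2:Add2,r3:16,r4:3
  c8: issue MUL r2<-Mul1  regs: r0:3,r1:Add1,r2:Mul1,r3:16,r4:3
  c9: issue MUL r1<-Mul2  regs: r0:3,r1:Mul2,r2:Mul1,r3:16,r4:3
  c10: CDB Add1=-11; issue ADD r3<-Add1  regs: r0:3,r1:Mul2,r2:Mul1,r3:Add1,r4:3
  c11: CDB Add2=0; issue SUB r0<-Add2  regs: r0:Add2,r1:Mul2,r2:Mul1,r3:Add1,r4:3

STATUS = TAG Add2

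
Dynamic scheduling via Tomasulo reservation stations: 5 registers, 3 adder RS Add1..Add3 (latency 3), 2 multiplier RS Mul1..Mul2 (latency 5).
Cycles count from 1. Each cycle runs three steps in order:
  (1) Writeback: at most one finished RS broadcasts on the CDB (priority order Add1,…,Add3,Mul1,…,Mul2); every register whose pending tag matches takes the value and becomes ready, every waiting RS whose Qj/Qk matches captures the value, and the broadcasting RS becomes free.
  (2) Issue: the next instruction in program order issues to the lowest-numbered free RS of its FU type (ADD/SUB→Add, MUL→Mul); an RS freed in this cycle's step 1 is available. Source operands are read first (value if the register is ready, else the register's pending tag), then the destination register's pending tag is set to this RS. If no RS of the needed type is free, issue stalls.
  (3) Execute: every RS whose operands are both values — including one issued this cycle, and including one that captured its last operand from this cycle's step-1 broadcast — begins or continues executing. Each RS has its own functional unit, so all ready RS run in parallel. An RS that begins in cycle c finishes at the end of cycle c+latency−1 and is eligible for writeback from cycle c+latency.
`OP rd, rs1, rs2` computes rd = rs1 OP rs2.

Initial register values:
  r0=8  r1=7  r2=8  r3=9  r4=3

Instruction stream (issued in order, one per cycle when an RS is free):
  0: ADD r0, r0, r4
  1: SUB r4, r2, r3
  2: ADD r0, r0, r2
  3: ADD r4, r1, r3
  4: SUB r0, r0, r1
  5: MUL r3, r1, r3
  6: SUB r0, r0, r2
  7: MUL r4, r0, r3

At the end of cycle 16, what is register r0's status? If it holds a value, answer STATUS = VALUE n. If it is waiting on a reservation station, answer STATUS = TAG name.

cycle 1: issue ADD r0<-Add1 // r0:Add1,r1:7,r2:8,r3:9,r4:3
cycle 2: issue SUB r4<-Add2 // r0:Add1,r1:7,r2:8,r3:9,r4:Add2
cycle 3: issue ADD r0<-Add3 // r0:Add3,r1:7,r2:8,r3:9,r4:Add2
cycle 4: CDB Add1=11; issue ADD r4<-Add1 // r0:Add3,r1:7,r2:8,r3:9,r4:Add1
cycle 5: CDB Add2=-1; issue SUB r0<-Add2 // r0:Add2,r1:7,r2:8,r3:9,r4:Add1
cycle 6: issue MUL r3<-Mul1 // r0:Add2,r1:7,r2:8,r3:Mul1,r4:Add1
cycle 7: CDB Add1=16; issue SUB r0<-Add1 // r0:Add1,r1:7,r2:8,r3:Mul1,r4:16
cycle 8: CDB Add3=19; issue MUL r4<-Mul2 // r0:Add1,r1:7,r2:8,r3:Mul1,r4:Mul2
cycle 9: - // r0:Add1,r1:7,r2:8,r3:Mul1,r4:Mul2
cycle 10: - // r0:Add1,r1:7,r2:8,r3:Mul1,r4:Mul2
cycle 11: CDB Add2=12 // r0:Add1,r1:7,r2:8,r3:Mul1,r4:Mul2
cycle 12: CDB Mul1=63 // r0:Add1,r1:7,r2:8,r3:63,r4:Mul2
cycle 13: - // r0:Add1,r1:7,r2:8,r3:63,r4:Mul2
cycle 14: CDB Add1=4 // r0:4,r1:7,r2:8,r3:63,r4:Mul2
cycle 15: - // r0:4,r1:7,r2:8,r3:63,r4:Mul2
cycle 16: - // r0:4,r1:7,r2:8,r3:63,r4:Mul2

STATUS = VALUE 4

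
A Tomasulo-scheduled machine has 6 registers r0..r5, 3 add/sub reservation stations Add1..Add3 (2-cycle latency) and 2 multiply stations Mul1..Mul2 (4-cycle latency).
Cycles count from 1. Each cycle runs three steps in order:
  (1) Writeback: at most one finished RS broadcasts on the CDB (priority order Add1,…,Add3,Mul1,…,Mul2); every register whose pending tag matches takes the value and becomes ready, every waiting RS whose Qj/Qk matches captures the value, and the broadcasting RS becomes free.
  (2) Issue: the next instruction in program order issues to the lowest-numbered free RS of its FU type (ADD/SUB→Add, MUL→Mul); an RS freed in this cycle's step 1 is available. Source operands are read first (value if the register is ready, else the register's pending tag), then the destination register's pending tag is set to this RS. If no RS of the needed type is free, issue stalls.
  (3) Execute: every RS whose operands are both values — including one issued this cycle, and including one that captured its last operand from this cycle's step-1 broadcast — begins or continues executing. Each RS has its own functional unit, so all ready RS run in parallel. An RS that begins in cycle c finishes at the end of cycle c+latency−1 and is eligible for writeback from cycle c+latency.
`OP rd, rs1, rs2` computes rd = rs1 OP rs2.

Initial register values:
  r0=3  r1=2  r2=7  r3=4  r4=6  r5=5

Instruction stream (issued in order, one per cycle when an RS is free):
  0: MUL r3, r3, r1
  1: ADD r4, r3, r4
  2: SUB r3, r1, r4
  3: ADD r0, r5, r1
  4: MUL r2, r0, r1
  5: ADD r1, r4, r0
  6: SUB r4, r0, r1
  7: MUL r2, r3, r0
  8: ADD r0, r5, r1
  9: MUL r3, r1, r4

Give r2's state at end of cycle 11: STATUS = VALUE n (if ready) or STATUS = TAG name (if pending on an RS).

STATUS = TAG Mul2

  c1: issue MUL r3<-Mul1  regs: r0:3,r1:2,r2:7,r3:Mul1,r4:6,r5:5
  c2: issue ADD r4<-Add1  regs: r0:3,r1:2,r2:7,r3:Mul1,r4:Add1,r5:5
  c3: issue SUB r3<-Add2  regs: r0:3,r1:2,r2:7,r3:Add2,r4:Add1,r5:5
  c4: issue ADD r0<-Add3  regs: r0:Add3,r1:2,r2:7,r3:Add2,r4:Add1,r5:5
  c5: CDB Mul1=8; issue MUL r2<-Mul1  regs: r0:Add3,r1:2,r2:Mul1,r3:Add2,r4:Add1,r5:5
  c6: CDB Add3=7; issue ADD r1<-Add3  regs: r0:7,r1:Add3,r2:Mul1,r3:Add2,r4:Add1,r5:5
  c7: CDB Add1=14; issue SUB r4<-Add1  regs: r0:7,r1:Add3,r2:Mul1,r3:Add2,r4:Add1,r5:5
  c8: issue MUL r2<-Mul2  regs: r0:7,r1:Add3,r2:Mul2,r3:Add2,r4:Add1,r5:5
  c9: CDB Add2=-12; issue ADD r0<-Add2  regs: r0:Add2,r1:Add3,r2:Mul2,r3:-12,r4:Add1,r5:5
  c10: CDB Add3=21; stall  regs: r0:Add2,r1:21,r2:Mul2,r3:-12,r4:Add1,r5:5
  c11: CDB Mul1=14; issue MUL r3<-Mul1  regs: r0:Add2,r1:21,r2:Mul2,r3:Mul1,r4:Add1,r5:5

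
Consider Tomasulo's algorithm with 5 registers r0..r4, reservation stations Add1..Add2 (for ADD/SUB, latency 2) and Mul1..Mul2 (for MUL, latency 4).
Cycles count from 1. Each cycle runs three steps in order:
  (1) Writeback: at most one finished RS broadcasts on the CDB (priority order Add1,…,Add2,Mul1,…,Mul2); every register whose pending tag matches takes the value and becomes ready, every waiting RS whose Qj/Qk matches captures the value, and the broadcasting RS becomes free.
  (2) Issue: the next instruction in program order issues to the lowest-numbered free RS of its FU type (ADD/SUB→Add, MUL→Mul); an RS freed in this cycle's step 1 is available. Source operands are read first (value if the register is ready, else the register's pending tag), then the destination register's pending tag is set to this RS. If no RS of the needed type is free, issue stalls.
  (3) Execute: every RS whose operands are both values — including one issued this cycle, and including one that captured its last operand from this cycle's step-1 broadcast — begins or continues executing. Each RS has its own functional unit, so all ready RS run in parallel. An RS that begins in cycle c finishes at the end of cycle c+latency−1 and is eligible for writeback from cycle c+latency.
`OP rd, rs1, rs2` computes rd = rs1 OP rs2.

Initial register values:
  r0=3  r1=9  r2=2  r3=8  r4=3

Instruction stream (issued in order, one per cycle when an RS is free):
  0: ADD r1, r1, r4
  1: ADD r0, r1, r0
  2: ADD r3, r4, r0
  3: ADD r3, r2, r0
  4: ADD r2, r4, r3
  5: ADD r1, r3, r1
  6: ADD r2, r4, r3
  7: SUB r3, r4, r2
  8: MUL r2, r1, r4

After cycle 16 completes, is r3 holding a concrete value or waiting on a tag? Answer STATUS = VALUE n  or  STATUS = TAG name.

STATUS = VALUE -17

  c1: issue ADD r1<-Add1  regs: r0:3,r1:Add1,r2:2,r3:8,r4:3
  c2: issue ADD r0<-Add2  regs: r0:Add2,r1:Add1,r2:2,r3:8,r4:3
  c3: CDB Add1=12; issue ADD r3<-Add1  regs: r0:Add2,r1:12,r2:2,r3:Add1,r4:3
  c4: stall  regs: r0:Add2,r1:12,r2:2,r3:Add1,r4:3
  c5: CDB Add2=15; issue ADD r3<-Add2  regs: r0:15,r1:12,r2:2,r3:Add2,r4:3
  c6: stall  regs: r0:15,r1:12,r2:2,r3:Add2,r4:3
  c7: CDB Add1=18; issue ADD r2<-Add1  regs: r0:15,r1:12,r2:Add1,r3:Add2,r4:3
  c8: CDB Add2=17; issue ADD r1<-Add2  regs: r0:15,r1:Add2,r2:Add1,r3:17,r4:3
  c9: stall  regs: r0:15,r1:Add2,r2:Add1,r3:17,r4:3
  c10: CDB Add1=20; issue ADD r2<-Add1  regs: r0:15,r1:Add2,r2:Add1,r3:17,r4:3
  c11: CDB Add2=29; issue SUB r3<-Add2  regs: r0:15,r1:29,r2:Add1,r3:Add2,r4:3
  c12: CDB Add1=20; issue MUL r2<-Mul1  regs: r0:15,r1:29,r2:Mul1,r3:Add2,r4:3
  c13: -  regs: r0:15,r1:29,r2:Mul1,r3:Add2,r4:3
  c14: CDB Add2=-17  regs: r0:15,r1:29,r2:Mul1,r3:-17,r4:3
  c15: -  regs: r0:15,r1:29,r2:Mul1,r3:-17,r4:3
  c16: CDB Mul1=87  regs: r0:15,r1:29,r2:87,r3:-17,r4:3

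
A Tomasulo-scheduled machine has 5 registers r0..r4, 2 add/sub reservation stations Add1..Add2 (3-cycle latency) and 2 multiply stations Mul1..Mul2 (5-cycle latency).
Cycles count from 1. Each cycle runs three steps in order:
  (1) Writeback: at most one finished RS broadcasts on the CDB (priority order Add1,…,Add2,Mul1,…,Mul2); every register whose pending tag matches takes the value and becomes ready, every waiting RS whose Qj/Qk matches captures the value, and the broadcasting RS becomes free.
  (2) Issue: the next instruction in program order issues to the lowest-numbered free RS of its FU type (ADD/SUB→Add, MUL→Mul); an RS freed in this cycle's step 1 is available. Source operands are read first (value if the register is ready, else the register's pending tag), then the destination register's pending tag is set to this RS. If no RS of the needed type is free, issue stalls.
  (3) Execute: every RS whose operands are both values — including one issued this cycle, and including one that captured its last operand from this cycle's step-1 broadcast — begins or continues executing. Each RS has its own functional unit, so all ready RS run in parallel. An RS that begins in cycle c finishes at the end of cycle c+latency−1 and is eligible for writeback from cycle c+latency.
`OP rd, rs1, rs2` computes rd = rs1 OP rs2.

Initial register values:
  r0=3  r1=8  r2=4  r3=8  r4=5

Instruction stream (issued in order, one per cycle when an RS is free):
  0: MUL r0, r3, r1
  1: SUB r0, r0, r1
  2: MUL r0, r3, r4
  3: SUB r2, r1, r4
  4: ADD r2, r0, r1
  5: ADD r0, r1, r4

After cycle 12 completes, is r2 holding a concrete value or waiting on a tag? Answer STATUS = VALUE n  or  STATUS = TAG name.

c1: issue MUL r0<-Mul1 | r0:Mul1,r1:8,r2:4,r3:8,r4:5
c2: issue SUB r0<-Add1 | r0:Add1,r1:8,r2:4,r3:8,r4:5
c3: issue MUL r0<-Mul2 | r0:Mul2,r1:8,r2:4,r3:8,r4:5
c4: issue SUB r2<-Add2 | r0:Mul2,r1:8,r2:Add2,r3:8,r4:5
c5: stall | r0:Mul2,r1:8,r2:Add2,r3:8,r4:5
c6: CDB Mul1=64; stall | r0:Mul2,r1:8,r2:Add2,r3:8,r4:5
c7: CDB Add2=3; issue ADD r2<-Add2 | r0:Mul2,r1:8,r2:Add2,r3:8,r4:5
c8: CDB Mul2=40; stall | r0:40,r1:8,r2:Add2,r3:8,r4:5
c9: CDB Add1=56; issue ADD r0<-Add1 | r0:Add1,r1:8,r2:Add2,r3:8,r4:5
c10: - | r0:Add1,r1:8,r2:Add2,r3:8,r4:5
c11: CDB Add2=48 | r0:Add1,r1:8,r2:48,r3:8,r4:5
c12: CDB Add1=13 | r0:13,r1:8,r2:48,r3:8,r4:5

STATUS = VALUE 48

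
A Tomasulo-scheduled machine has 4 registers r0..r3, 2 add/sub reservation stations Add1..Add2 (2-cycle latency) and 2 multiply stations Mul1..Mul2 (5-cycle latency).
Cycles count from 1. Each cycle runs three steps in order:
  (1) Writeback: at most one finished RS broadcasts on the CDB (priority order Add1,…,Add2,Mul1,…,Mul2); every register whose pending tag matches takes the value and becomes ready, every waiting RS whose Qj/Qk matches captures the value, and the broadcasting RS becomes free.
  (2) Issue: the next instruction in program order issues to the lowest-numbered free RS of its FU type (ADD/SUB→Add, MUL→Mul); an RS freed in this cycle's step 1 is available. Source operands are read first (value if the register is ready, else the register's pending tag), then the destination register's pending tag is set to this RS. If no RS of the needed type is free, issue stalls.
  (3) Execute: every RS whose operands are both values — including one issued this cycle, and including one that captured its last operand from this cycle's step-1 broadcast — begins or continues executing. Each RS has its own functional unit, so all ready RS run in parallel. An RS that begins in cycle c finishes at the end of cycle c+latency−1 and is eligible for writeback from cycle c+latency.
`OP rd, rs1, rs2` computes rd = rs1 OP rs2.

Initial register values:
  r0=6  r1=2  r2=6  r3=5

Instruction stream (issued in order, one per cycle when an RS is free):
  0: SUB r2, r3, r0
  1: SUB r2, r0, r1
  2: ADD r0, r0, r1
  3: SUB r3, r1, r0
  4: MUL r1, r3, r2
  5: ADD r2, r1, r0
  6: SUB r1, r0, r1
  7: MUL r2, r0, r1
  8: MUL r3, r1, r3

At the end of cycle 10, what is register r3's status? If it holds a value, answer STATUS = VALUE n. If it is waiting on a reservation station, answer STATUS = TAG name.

STATUS = VALUE -6

  c1: issue SUB r2<-Add1  regs: r0:6,r1:2,r2:Add1,r3:5
  c2: issue SUB r2<-Add2  regs: r0:6,r1:2,r2:Add2,r3:5
  c3: CDB Add1=-1; issue ADD r0<-Add1  regs: r0:Add1,r1:2,r2:Add2,r3:5
  c4: CDB Add2=4; issue SUB r3<-Add2  regs: r0:Add1,r1:2,r2:4,r3:Add2
  c5: CDB Add1=8; issue MUL r1<-Mul1  regs: r0:8,r1:Mul1,r2:4,r3:Add2
  c6: issue ADD r2<-Add1  regs: r0:8,r1:Mul1,r2:Add1,r3:Add2
  c7: CDB Add2=-6; issue SUB r1<-Add2  regs: r0:8,r1:Add2,r2:Add1,r3:-6
  c8: issue MUL r2<-Mul2  regs: r0:8,r1:Add2,r2:Mul2,r3:-6
  c9: stall  regs: r0:8,r1:Add2,r2:Mul2,r3:-6
  c10: stall  regs: r0:8,r1:Add2,r2:Mul2,r3:-6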